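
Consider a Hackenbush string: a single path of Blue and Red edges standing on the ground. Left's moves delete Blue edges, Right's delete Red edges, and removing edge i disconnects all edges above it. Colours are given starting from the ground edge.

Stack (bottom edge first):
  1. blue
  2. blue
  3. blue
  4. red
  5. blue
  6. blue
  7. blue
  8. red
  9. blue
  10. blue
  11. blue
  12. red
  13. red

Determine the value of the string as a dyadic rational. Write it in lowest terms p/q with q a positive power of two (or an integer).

edge 1 of 13 (blue): { 0 | — } — 1
edge 2 of 13 (blue): { 0 1 | — } — 2
edge 3 of 13 (blue): { 0 1 2 | — } — 3
edge 4 of 13 (red): { 0 1 2 | 3 } — 5/2
edge 5 of 13 (blue): { 0 1 2 5/2 | 3 } — 11/4
edge 6 of 13 (blue): { 0 1 2 5/2 11/4 | 3 } — 23/8
edge 7 of 13 (blue): { 0 1 2 5/2 11/4 23/8 | 3 } — 47/16
edge 8 of 13 (red): { 0 1 2 5/2 11/4 23/8 | 47/16 3 } — 93/32
edge 9 of 13 (blue): { 0 1 2 5/2 11/4 23/8 93/32 | 47/16 3 } — 187/64
edge 10 of 13 (blue): { 0 1 2 5/2 11/4 23/8 93/32 187/64 | 47/16 3 } — 375/128
edge 11 of 13 (blue): { 0 1 2 5/2 11/4 23/8 93/32 187/64 375/128 | 47/16 3 } — 751/256
edge 12 of 13 (red): { 0 1 2 5/2 11/4 23/8 93/32 187/64 375/128 | 751/256 47/16 3 } — 1501/512
edge 13 of 13 (red): { 0 1 2 5/2 11/4 23/8 93/32 187/64 375/128 | 1501/512 751/256 47/16 3 } — 3001/1024

3001/1024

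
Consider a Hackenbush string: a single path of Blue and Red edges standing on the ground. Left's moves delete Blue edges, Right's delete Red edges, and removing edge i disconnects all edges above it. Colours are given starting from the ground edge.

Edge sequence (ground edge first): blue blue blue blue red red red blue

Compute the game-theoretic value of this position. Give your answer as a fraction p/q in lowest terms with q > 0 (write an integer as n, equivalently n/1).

Recurse on prefixes of the 8-edge string blue blue blue blue red red red blue:
g(b) = { 0 | — } gives 1
g(bb) = { 0,1 | — } gives 2
g(bbb) = { 0,1,2 | — } gives 3
g(bbbb) = { 0,1,2,3 | — } gives 4
g(bbbbr) = { 0,1,2,3 | 4 } gives 7/2
g(bbbbrr) = { 0,1,2,3 | 7/2,4 } gives 13/4
g(bbbbrrr) = { 0,1,2,3 | 13/4,7/2,4 } gives 25/8
g(bbbbrrrb) = { 0,1,2,3,25/8 | 13/4,7/2,4 } gives 51/16

51/16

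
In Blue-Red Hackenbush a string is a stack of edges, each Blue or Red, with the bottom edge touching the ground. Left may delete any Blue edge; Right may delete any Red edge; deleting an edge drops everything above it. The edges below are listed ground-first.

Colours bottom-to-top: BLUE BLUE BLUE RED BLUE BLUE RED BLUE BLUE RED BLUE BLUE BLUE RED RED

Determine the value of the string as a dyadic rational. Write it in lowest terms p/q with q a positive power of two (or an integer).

11705/4096

Recurse on prefixes of the 15-edge string BLUE BLUE BLUE RED BLUE BLUE RED BLUE BLUE RED BLUE BLUE BLUE RED RED:
1 of 15 · B · max L 0 · min R +∞ = 1
2 of 15 · BB · max L 1 · min R +∞ = 2
3 of 15 · BBB · max L 2 · min R +∞ = 3
4 of 15 · BBBR · max L 2 · min R 3 = 5/2
5 of 15 · BBBRB · max L 5/2 · min R 3 = 11/4
6 of 15 · BBBRBB · max L 11/4 · min R 3 = 23/8
7 of 15 · BBBRBBR · max L 11/4 · min R 23/8 = 45/16
8 of 15 · BBBRBBRB · max L 45/16 · min R 23/8 = 91/32
9 of 15 · BBBRBBRBB · max L 91/32 · min R 23/8 = 183/64
10 of 15 · BBBRBBRBBR · max L 91/32 · min R 183/64 = 365/128
11 of 15 · BBBRBBRBBRB · max L 365/128 · min R 183/64 = 731/256
12 of 15 · BBBRBBRBBRBB · max L 731/256 · min R 183/64 = 1463/512
13 of 15 · BBBRBBRBBRBBB · max L 1463/512 · min R 183/64 = 2927/1024
14 of 15 · BBBRBBRBBRBBBR · max L 1463/512 · min R 2927/1024 = 5853/2048
15 of 15 · BBBRBBRBBRBBBRR · max L 1463/512 · min R 5853/2048 = 11705/4096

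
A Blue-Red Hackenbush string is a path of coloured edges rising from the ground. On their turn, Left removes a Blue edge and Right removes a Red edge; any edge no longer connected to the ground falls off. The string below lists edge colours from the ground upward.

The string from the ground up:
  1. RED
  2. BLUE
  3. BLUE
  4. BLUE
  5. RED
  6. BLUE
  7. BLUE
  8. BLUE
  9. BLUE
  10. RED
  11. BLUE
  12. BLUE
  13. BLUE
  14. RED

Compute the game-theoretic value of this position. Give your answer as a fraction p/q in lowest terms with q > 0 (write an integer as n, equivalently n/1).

-1059/8192

Recurse on prefixes of the 14-edge string RED BLUE BLUE BLUE RED BLUE BLUE BLUE BLUE RED BLUE BLUE BLUE RED:
g_1 [R]  L=[]  R=[0]  — -1
g_2 [RB]  L=[-1]  R=[0]  — -1/2
g_3 [RBB]  L=[-1,-1/2]  R=[0]  — -1/4
g_4 [RBBB]  L=[-1,-1/2,-1/4]  R=[0]  — -1/8
g_5 [RBBBR]  L=[-1,-1/2,-1/4]  R=[-1/8,0]  — -3/16
g_6 [RBBBRB]  L=[-1,-1/2,-1/4,-3/16]  R=[-1/8,0]  — -5/32
g_7 [RBBBRBB]  L=[-1,-1/2,-1/4,-3/16,-5/32]  R=[-1/8,0]  — -9/64
g_8 [RBBBRBBB]  L=[-1,-1/2,-1/4,-3/16,-5/32,-9/64]  R=[-1/8,0]  — -17/128
g_9 [RBBBRBBBB]  L=[-1,-1/2,-1/4,-3/16,-5/32,-9/64,-17/128]  R=[-1/8,0]  — -33/256
g_10 [RBBBRBBBBR]  L=[-1,-1/2,-1/4,-3/16,-5/32,-9/64,-17/128]  R=[-33/256,-1/8,0]  — -67/512
g_11 [RBBBRBBBBRB]  L=[-1,-1/2,-1/4,-3/16,-5/32,-9/64,-17/128,-67/512]  R=[-33/256,-1/8,0]  — -133/1024
g_12 [RBBBRBBBBRBB]  L=[-1,-1/2,-1/4,-3/16,-5/32,-9/64,-17/128,-67/512,-133/1024]  R=[-33/256,-1/8,0]  — -265/2048
g_13 [RBBBRBBBBRBBB]  L=[-1,-1/2,-1/4,-3/16,-5/32,-9/64,-17/128,-67/512,-133/1024,-265/2048]  R=[-33/256,-1/8,0]  — -529/4096
g_14 [RBBBRBBBBRBBBR]  L=[-1,-1/2,-1/4,-3/16,-5/32,-9/64,-17/128,-67/512,-133/1024,-265/2048]  R=[-529/4096,-33/256,-1/8,0]  — -1059/8192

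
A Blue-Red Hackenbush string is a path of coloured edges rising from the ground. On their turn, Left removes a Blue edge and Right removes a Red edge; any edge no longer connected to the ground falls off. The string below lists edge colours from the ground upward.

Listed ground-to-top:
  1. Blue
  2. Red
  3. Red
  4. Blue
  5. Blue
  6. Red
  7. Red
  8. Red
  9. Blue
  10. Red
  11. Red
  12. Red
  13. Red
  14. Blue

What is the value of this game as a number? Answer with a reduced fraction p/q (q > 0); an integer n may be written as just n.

Prefix values for Blue Red Red Blue Blue Red Red Red Blue Red Red Red Red Blue via {L|R} + simplicity:
step 1: add Blue to get B; options L={ 0 } R={ · } gives 1
step 2: add Red to get BR; options L={ 0 } R={ 1 } gives 1/2
step 3: add Red to get BRR; options L={ 0 } R={ 1/2 1 } gives 1/4
step 4: add Blue to get BRRB; options L={ 0 1/4 } R={ 1/2 1 } gives 3/8
step 5: add Blue to get BRRBB; options L={ 0 1/4 3/8 } R={ 1/2 1 } gives 7/16
step 6: add Red to get BRRBBR; options L={ 0 1/4 3/8 } R={ 7/16 1/2 1 } gives 13/32
step 7: add Red to get BRRBBRR; options L={ 0 1/4 3/8 } R={ 13/32 7/16 1/2 1 } gives 25/64
step 8: add Red to get BRRBBRRR; options L={ 0 1/4 3/8 } R={ 25/64 13/32 7/16 1/2 1 } gives 49/128
step 9: add Blue to get BRRBBRRRB; options L={ 0 1/4 3/8 49/128 } R={ 25/64 13/32 7/16 1/2 1 } gives 99/256
step 10: add Red to get BRRBBRRRBR; options L={ 0 1/4 3/8 49/128 } R={ 99/256 25/64 13/32 7/16 1/2 1 } gives 197/512
step 11: add Red to get BRRBBRRRBRR; options L={ 0 1/4 3/8 49/128 } R={ 197/512 99/256 25/64 13/32 7/16 1/2 1 } gives 393/1024
step 12: add Red to get BRRBBRRRBRRR; options L={ 0 1/4 3/8 49/128 } R={ 393/1024 197/512 99/256 25/64 13/32 7/16 1/2 1 } gives 785/2048
step 13: add Red to get BRRBBRRRBRRRR; options L={ 0 1/4 3/8 49/128 } R={ 785/2048 393/1024 197/512 99/256 25/64 13/32 7/16 1/2 1 } gives 1569/4096
step 14: add Blue to get BRRBBRRRBRRRRB; options L={ 0 1/4 3/8 49/128 1569/4096 } R={ 785/2048 393/1024 197/512 99/256 25/64 13/32 7/16 1/2 1 } gives 3139/8192

3139/8192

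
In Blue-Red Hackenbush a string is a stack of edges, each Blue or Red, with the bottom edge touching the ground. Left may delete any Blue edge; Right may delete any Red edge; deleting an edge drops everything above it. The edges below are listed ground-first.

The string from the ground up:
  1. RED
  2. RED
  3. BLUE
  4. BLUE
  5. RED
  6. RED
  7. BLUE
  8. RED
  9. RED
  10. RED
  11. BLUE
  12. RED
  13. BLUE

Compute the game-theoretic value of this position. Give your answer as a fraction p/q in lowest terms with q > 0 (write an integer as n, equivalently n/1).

-2933/2048

Prefix values for RED RED BLUE BLUE RED RED BLUE RED RED RED BLUE RED BLUE via {L|R} + simplicity:
edge 1 of 13 (RED): { ∅ | 0 } gives -1
edge 2 of 13 (RED): { ∅ | -1 0 } gives -2
edge 3 of 13 (BLUE): { -2 | -1 0 } gives -3/2
edge 4 of 13 (BLUE): { -2 -3/2 | -1 0 } gives -5/4
edge 5 of 13 (RED): { -2 -3/2 | -5/4 -1 0 } gives -11/8
edge 6 of 13 (RED): { -2 -3/2 | -11/8 -5/4 -1 0 } gives -23/16
edge 7 of 13 (BLUE): { -2 -3/2 -23/16 | -11/8 -5/4 -1 0 } gives -45/32
edge 8 of 13 (RED): { -2 -3/2 -23/16 | -45/32 -11/8 -5/4 -1 0 } gives -91/64
edge 9 of 13 (RED): { -2 -3/2 -23/16 | -91/64 -45/32 -11/8 -5/4 -1 0 } gives -183/128
edge 10 of 13 (RED): { -2 -3/2 -23/16 | -183/128 -91/64 -45/32 -11/8 -5/4 -1 0 } gives -367/256
edge 11 of 13 (BLUE): { -2 -3/2 -23/16 -367/256 | -183/128 -91/64 -45/32 -11/8 -5/4 -1 0 } gives -733/512
edge 12 of 13 (RED): { -2 -3/2 -23/16 -367/256 | -733/512 -183/128 -91/64 -45/32 -11/8 -5/4 -1 0 } gives -1467/1024
edge 13 of 13 (BLUE): { -2 -3/2 -23/16 -367/256 -1467/1024 | -733/512 -183/128 -91/64 -45/32 -11/8 -5/4 -1 0 } gives -2933/2048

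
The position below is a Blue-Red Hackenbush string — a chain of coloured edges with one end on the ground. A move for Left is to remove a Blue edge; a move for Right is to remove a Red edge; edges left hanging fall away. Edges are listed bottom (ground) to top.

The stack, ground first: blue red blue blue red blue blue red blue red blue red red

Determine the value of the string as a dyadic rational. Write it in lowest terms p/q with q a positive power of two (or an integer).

3497/4096

v_1 [b]  L=[0]  R=[—]  → 1
v_2 [br]  L=[0]  R=[1]  → 1/2
v_3 [brb]  L=[0, 1/2]  R=[1]  → 3/4
v_4 [brbb]  L=[0, 1/2, 3/4]  R=[1]  → 7/8
v_5 [brbbr]  L=[0, 1/2, 3/4]  R=[7/8, 1]  → 13/16
v_6 [brbbrb]  L=[0, 1/2, 3/4, 13/16]  R=[7/8, 1]  → 27/32
v_7 [brbbrbb]  L=[0, 1/2, 3/4, 13/16, 27/32]  R=[7/8, 1]  → 55/64
v_8 [brbbrbbr]  L=[0, 1/2, 3/4, 13/16, 27/32]  R=[55/64, 7/8, 1]  → 109/128
v_9 [brbbrbbrb]  L=[0, 1/2, 3/4, 13/16, 27/32, 109/128]  R=[55/64, 7/8, 1]  → 219/256
v_10 [brbbrbbrbr]  L=[0, 1/2, 3/4, 13/16, 27/32, 109/128]  R=[219/256, 55/64, 7/8, 1]  → 437/512
v_11 [brbbrbbrbrb]  L=[0, 1/2, 3/4, 13/16, 27/32, 109/128, 437/512]  R=[219/256, 55/64, 7/8, 1]  → 875/1024
v_12 [brbbrbbrbrbr]  L=[0, 1/2, 3/4, 13/16, 27/32, 109/128, 437/512]  R=[875/1024, 219/256, 55/64, 7/8, 1]  → 1749/2048
v_13 [brbbrbbrbrbrr]  L=[0, 1/2, 3/4, 13/16, 27/32, 109/128, 437/512]  R=[1749/2048, 875/1024, 219/256, 55/64, 7/8, 1]  → 3497/4096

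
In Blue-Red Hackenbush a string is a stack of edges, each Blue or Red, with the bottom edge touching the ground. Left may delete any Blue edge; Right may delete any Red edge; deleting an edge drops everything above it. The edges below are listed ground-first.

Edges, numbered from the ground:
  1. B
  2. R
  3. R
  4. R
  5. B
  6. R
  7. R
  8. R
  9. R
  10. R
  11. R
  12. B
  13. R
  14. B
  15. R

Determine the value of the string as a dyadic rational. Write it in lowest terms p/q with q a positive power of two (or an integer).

2069/16384

B: Left { 0 }, Right {  } ⇒ simplest 1
BR: Left { 0 }, Right { 1 } ⇒ simplest 1/2
BRR: Left { 0 }, Right { 1/2, 1 } ⇒ simplest 1/4
BRRR: Left { 0 }, Right { 1/4, 1/2, 1 } ⇒ simplest 1/8
BRRRB: Left { 0, 1/8 }, Right { 1/4, 1/2, 1 } ⇒ simplest 3/16
BRRRBR: Left { 0, 1/8 }, Right { 3/16, 1/4, 1/2, 1 } ⇒ simplest 5/32
BRRRBRR: Left { 0, 1/8 }, Right { 5/32, 3/16, 1/4, 1/2, 1 } ⇒ simplest 9/64
BRRRBRRR: Left { 0, 1/8 }, Right { 9/64, 5/32, 3/16, 1/4, 1/2, 1 } ⇒ simplest 17/128
BRRRBRRRR: Left { 0, 1/8 }, Right { 17/128, 9/64, 5/32, 3/16, 1/4, 1/2, 1 } ⇒ simplest 33/256
BRRRBRRRRR: Left { 0, 1/8 }, Right { 33/256, 17/128, 9/64, 5/32, 3/16, 1/4, 1/2, 1 } ⇒ simplest 65/512
BRRRBRRRRRR: Left { 0, 1/8 }, Right { 65/512, 33/256, 17/128, 9/64, 5/32, 3/16, 1/4, 1/2, 1 } ⇒ simplest 129/1024
BRRRBRRRRRRB: Left { 0, 1/8, 129/1024 }, Right { 65/512, 33/256, 17/128, 9/64, 5/32, 3/16, 1/4, 1/2, 1 } ⇒ simplest 259/2048
BRRRBRRRRRRBR: Left { 0, 1/8, 129/1024 }, Right { 259/2048, 65/512, 33/256, 17/128, 9/64, 5/32, 3/16, 1/4, 1/2, 1 } ⇒ simplest 517/4096
BRRRBRRRRRRBRB: Left { 0, 1/8, 129/1024, 517/4096 }, Right { 259/2048, 65/512, 33/256, 17/128, 9/64, 5/32, 3/16, 1/4, 1/2, 1 } ⇒ simplest 1035/8192
BRRRBRRRRRRBRBR: Left { 0, 1/8, 129/1024, 517/4096 }, Right { 1035/8192, 259/2048, 65/512, 33/256, 17/128, 9/64, 5/32, 3/16, 1/4, 1/2, 1 } ⇒ simplest 2069/16384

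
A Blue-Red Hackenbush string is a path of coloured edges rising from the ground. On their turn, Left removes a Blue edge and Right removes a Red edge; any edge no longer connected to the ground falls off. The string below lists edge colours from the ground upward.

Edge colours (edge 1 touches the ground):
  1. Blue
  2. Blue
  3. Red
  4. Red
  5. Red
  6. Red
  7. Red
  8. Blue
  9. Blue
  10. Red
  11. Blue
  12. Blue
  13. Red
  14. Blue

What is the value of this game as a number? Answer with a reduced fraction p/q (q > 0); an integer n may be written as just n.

edge 1 of 14 (Blue): { 0 | · } so 1
edge 2 of 14 (Blue): { 0; 1 | · } so 2
edge 3 of 14 (Red): { 0; 1 | 2 } so 3/2
edge 4 of 14 (Red): { 0; 1 | 3/2; 2 } so 5/4
edge 5 of 14 (Red): { 0; 1 | 5/4; 3/2; 2 } so 9/8
edge 6 of 14 (Red): { 0; 1 | 9/8; 5/4; 3/2; 2 } so 17/16
edge 7 of 14 (Red): { 0; 1 | 17/16; 9/8; 5/4; 3/2; 2 } so 33/32
edge 8 of 14 (Blue): { 0; 1; 33/32 | 17/16; 9/8; 5/4; 3/2; 2 } so 67/64
edge 9 of 14 (Blue): { 0; 1; 33/32; 67/64 | 17/16; 9/8; 5/4; 3/2; 2 } so 135/128
edge 10 of 14 (Red): { 0; 1; 33/32; 67/64 | 135/128; 17/16; 9/8; 5/4; 3/2; 2 } so 269/256
edge 11 of 14 (Blue): { 0; 1; 33/32; 67/64; 269/256 | 135/128; 17/16; 9/8; 5/4; 3/2; 2 } so 539/512
edge 12 of 14 (Blue): { 0; 1; 33/32; 67/64; 269/256; 539/512 | 135/128; 17/16; 9/8; 5/4; 3/2; 2 } so 1079/1024
edge 13 of 14 (Red): { 0; 1; 33/32; 67/64; 269/256; 539/512 | 1079/1024; 135/128; 17/16; 9/8; 5/4; 3/2; 2 } so 2157/2048
edge 14 of 14 (Blue): { 0; 1; 33/32; 67/64; 269/256; 539/512; 2157/2048 | 1079/1024; 135/128; 17/16; 9/8; 5/4; 3/2; 2 } so 4315/4096

4315/4096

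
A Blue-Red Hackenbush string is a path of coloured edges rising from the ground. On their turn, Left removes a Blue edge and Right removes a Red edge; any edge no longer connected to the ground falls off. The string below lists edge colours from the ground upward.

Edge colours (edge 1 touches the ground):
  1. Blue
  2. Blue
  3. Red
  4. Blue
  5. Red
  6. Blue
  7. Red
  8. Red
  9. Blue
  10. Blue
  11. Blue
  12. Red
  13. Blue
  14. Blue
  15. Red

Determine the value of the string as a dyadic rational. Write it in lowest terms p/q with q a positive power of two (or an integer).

Prefix values for Blue Blue Red Blue Red Blue Red Red Blue Blue Blue Red Blue Blue Red via {L|R} + simplicity:
val(B) = { 0 | — } = 1
val(BB) = { 0 1 | — } = 2
val(BBR) = { 0 1 | 2 } = 3/2
val(BBRB) = { 0 1 3/2 | 2 } = 7/4
val(BBRBR) = { 0 1 3/2 | 7/4 2 } = 13/8
val(BBRBRB) = { 0 1 3/2 13/8 | 7/4 2 } = 27/16
val(BBRBRBR) = { 0 1 3/2 13/8 | 27/16 7/4 2 } = 53/32
val(BBRBRBRR) = { 0 1 3/2 13/8 | 53/32 27/16 7/4 2 } = 105/64
val(BBRBRBRRB) = { 0 1 3/2 13/8 105/64 | 53/32 27/16 7/4 2 } = 211/128
val(BBRBRBRRBB) = { 0 1 3/2 13/8 105/64 211/128 | 53/32 27/16 7/4 2 } = 423/256
val(BBRBRBRRBBB) = { 0 1 3/2 13/8 105/64 211/128 423/256 | 53/32 27/16 7/4 2 } = 847/512
val(BBRBRBRRBBBR) = { 0 1 3/2 13/8 105/64 211/128 423/256 | 847/512 53/32 27/16 7/4 2 } = 1693/1024
val(BBRBRBRRBBBRB) = { 0 1 3/2 13/8 105/64 211/128 423/256 1693/1024 | 847/512 53/32 27/16 7/4 2 } = 3387/2048
val(BBRBRBRRBBBRBB) = { 0 1 3/2 13/8 105/64 211/128 423/256 1693/1024 3387/2048 | 847/512 53/32 27/16 7/4 2 } = 6775/4096
val(BBRBRBRRBBBRBBR) = { 0 1 3/2 13/8 105/64 211/128 423/256 1693/1024 3387/2048 | 6775/4096 847/512 53/32 27/16 7/4 2 } = 13549/8192

13549/8192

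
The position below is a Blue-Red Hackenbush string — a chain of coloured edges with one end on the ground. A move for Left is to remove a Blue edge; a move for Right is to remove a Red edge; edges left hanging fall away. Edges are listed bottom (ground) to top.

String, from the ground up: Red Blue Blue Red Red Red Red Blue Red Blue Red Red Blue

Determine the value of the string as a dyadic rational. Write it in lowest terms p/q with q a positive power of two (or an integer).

Recurse on prefixes of the 13-edge string Red Blue Blue Red Red Red Red Blue Red Blue Red Red Blue:
step 1: add Red to get R; options L={  } R={ 0 } => -1
step 2: add Blue to get RB; options L={ -1 } R={ 0 } => -1/2
step 3: add Blue to get RBB; options L={ -1,-1/2 } R={ 0 } => -1/4
step 4: add Red to get RBBR; options L={ -1,-1/2 } R={ -1/4,0 } => -3/8
step 5: add Red to get RBBRR; options L={ -1,-1/2 } R={ -3/8,-1/4,0 } => -7/16
step 6: add Red to get RBBRRR; options L={ -1,-1/2 } R={ -7/16,-3/8,-1/4,0 } => -15/32
step 7: add Red to get RBBRRRR; options L={ -1,-1/2 } R={ -15/32,-7/16,-3/8,-1/4,0 } => -31/64
step 8: add Blue to get RBBRRRRB; options L={ -1,-1/2,-31/64 } R={ -15/32,-7/16,-3/8,-1/4,0 } => -61/128
step 9: add Red to get RBBRRRRBR; options L={ -1,-1/2,-31/64 } R={ -61/128,-15/32,-7/16,-3/8,-1/4,0 } => -123/256
step 10: add Blue to get RBBRRRRBRB; options L={ -1,-1/2,-31/64,-123/256 } R={ -61/128,-15/32,-7/16,-3/8,-1/4,0 } => -245/512
step 11: add Red to get RBBRRRRBRBR; options L={ -1,-1/2,-31/64,-123/256 } R={ -245/512,-61/128,-15/32,-7/16,-3/8,-1/4,0 } => -491/1024
step 12: add Red to get RBBRRRRBRBRR; options L={ -1,-1/2,-31/64,-123/256 } R={ -491/1024,-245/512,-61/128,-15/32,-7/16,-3/8,-1/4,0 } => -983/2048
step 13: add Blue to get RBBRRRRBRBRRB; options L={ -1,-1/2,-31/64,-123/256,-983/2048 } R={ -491/1024,-245/512,-61/128,-15/32,-7/16,-3/8,-1/4,0 } => -1965/4096

-1965/4096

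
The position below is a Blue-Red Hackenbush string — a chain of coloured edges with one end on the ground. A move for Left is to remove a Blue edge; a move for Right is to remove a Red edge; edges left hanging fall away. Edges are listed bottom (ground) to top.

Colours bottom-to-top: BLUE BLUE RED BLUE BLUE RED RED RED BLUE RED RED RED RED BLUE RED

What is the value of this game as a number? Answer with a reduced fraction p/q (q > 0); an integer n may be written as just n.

Recurse on prefixes of the 15-edge string BLUE BLUE RED BLUE BLUE RED RED RED BLUE RED RED RED RED BLUE RED:
step 1: add BLUE to get B; options L={ 0 } R={ (no moves) } -> 1
step 2: add BLUE to get BB; options L={ 0 1 } R={ (no moves) } -> 2
step 3: add RED to get BBR; options L={ 0 1 } R={ 2 } -> 3/2
step 4: add BLUE to get BBRB; options L={ 0 1 3/2 } R={ 2 } -> 7/4
step 5: add BLUE to get BBRBB; options L={ 0 1 3/2 7/4 } R={ 2 } -> 15/8
step 6: add RED to get BBRBBR; options L={ 0 1 3/2 7/4 } R={ 15/8 2 } -> 29/16
step 7: add RED to get BBRBBRR; options L={ 0 1 3/2 7/4 } R={ 29/16 15/8 2 } -> 57/32
step 8: add RED to get BBRBBRRR; options L={ 0 1 3/2 7/4 } R={ 57/32 29/16 15/8 2 } -> 113/64
step 9: add BLUE to get BBRBBRRRB; options L={ 0 1 3/2 7/4 113/64 } R={ 57/32 29/16 15/8 2 } -> 227/128
step 10: add RED to get BBRBBRRRBR; options L={ 0 1 3/2 7/4 113/64 } R={ 227/128 57/32 29/16 15/8 2 } -> 453/256
step 11: add RED to get BBRBBRRRBRR; options L={ 0 1 3/2 7/4 113/64 } R={ 453/256 227/128 57/32 29/16 15/8 2 } -> 905/512
step 12: add RED to get BBRBBRRRBRRR; options L={ 0 1 3/2 7/4 113/64 } R={ 905/512 453/256 227/128 57/32 29/16 15/8 2 } -> 1809/1024
step 13: add RED to get BBRBBRRRBRRRR; options L={ 0 1 3/2 7/4 113/64 } R={ 1809/1024 905/512 453/256 227/128 57/32 29/16 15/8 2 } -> 3617/2048
step 14: add BLUE to get BBRBBRRRBRRRRB; options L={ 0 1 3/2 7/4 113/64 3617/2048 } R={ 1809/1024 905/512 453/256 227/128 57/32 29/16 15/8 2 } -> 7235/4096
step 15: add RED to get BBRBBRRRBRRRRBR; options L={ 0 1 3/2 7/4 113/64 3617/2048 } R={ 7235/4096 1809/1024 905/512 453/256 227/128 57/32 29/16 15/8 2 } -> 14469/8192

14469/8192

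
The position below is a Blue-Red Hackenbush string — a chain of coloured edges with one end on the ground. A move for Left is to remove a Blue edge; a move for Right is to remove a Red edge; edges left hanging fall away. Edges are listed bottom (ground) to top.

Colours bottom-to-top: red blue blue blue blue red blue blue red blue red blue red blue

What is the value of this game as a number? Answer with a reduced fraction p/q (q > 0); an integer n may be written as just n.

-597/8192

Recurse on prefixes of the 14-edge string red blue blue blue blue red blue blue red blue red blue red blue:
1 of 14 · r · max L −∞ · min R 0 so -1
2 of 14 · rb · max L -1 · min R 0 so -1/2
3 of 14 · rbb · max L -1/2 · min R 0 so -1/4
4 of 14 · rbbb · max L -1/4 · min R 0 so -1/8
5 of 14 · rbbbb · max L -1/8 · min R 0 so -1/16
6 of 14 · rbbbbr · max L -1/8 · min R -1/16 so -3/32
7 of 14 · rbbbbrb · max L -3/32 · min R -1/16 so -5/64
8 of 14 · rbbbbrbb · max L -5/64 · min R -1/16 so -9/128
9 of 14 · rbbbbrbbr · max L -5/64 · min R -9/128 so -19/256
10 of 14 · rbbbbrbbrb · max L -19/256 · min R -9/128 so -37/512
11 of 14 · rbbbbrbbrbr · max L -19/256 · min R -37/512 so -75/1024
12 of 14 · rbbbbrbbrbrb · max L -75/1024 · min R -37/512 so -149/2048
13 of 14 · rbbbbrbbrbrbr · max L -75/1024 · min R -149/2048 so -299/4096
14 of 14 · rbbbbrbbrbrbrb · max L -299/4096 · min R -149/2048 so -597/8192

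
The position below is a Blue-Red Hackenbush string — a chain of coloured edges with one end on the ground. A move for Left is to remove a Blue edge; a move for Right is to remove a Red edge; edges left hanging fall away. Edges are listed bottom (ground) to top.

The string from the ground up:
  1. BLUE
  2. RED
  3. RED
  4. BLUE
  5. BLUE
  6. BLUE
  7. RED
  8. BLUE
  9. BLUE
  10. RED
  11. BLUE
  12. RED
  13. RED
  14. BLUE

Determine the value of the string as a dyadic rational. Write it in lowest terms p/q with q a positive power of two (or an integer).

3795/8192

Build val(s[:k]) for k = 1..14, string s = BLUE RED RED BLUE BLUE BLUE RED BLUE BLUE RED BLUE RED RED BLUE.
edge 1 of 14 (BLUE): { 0 | (no moves) } -> 1
edge 2 of 14 (RED): { 0 | 1 } -> 1/2
edge 3 of 14 (RED): { 0 | 1/2; 1 } -> 1/4
edge 4 of 14 (BLUE): { 0; 1/4 | 1/2; 1 } -> 3/8
edge 5 of 14 (BLUE): { 0; 1/4; 3/8 | 1/2; 1 } -> 7/16
edge 6 of 14 (BLUE): { 0; 1/4; 3/8; 7/16 | 1/2; 1 } -> 15/32
edge 7 of 14 (RED): { 0; 1/4; 3/8; 7/16 | 15/32; 1/2; 1 } -> 29/64
edge 8 of 14 (BLUE): { 0; 1/4; 3/8; 7/16; 29/64 | 15/32; 1/2; 1 } -> 59/128
edge 9 of 14 (BLUE): { 0; 1/4; 3/8; 7/16; 29/64; 59/128 | 15/32; 1/2; 1 } -> 119/256
edge 10 of 14 (RED): { 0; 1/4; 3/8; 7/16; 29/64; 59/128 | 119/256; 15/32; 1/2; 1 } -> 237/512
edge 11 of 14 (BLUE): { 0; 1/4; 3/8; 7/16; 29/64; 59/128; 237/512 | 119/256; 15/32; 1/2; 1 } -> 475/1024
edge 12 of 14 (RED): { 0; 1/4; 3/8; 7/16; 29/64; 59/128; 237/512 | 475/1024; 119/256; 15/32; 1/2; 1 } -> 949/2048
edge 13 of 14 (RED): { 0; 1/4; 3/8; 7/16; 29/64; 59/128; 237/512 | 949/2048; 475/1024; 119/256; 15/32; 1/2; 1 } -> 1897/4096
edge 14 of 14 (BLUE): { 0; 1/4; 3/8; 7/16; 29/64; 59/128; 237/512; 1897/4096 | 949/2048; 475/1024; 119/256; 15/32; 1/2; 1 } -> 3795/8192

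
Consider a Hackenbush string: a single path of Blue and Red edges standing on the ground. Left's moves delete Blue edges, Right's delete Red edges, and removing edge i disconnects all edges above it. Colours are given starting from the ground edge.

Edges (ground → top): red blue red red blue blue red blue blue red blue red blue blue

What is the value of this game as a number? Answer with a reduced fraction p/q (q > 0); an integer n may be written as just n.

Build value(s[:k]) for k = 1..14, string s = red blue red red blue blue red blue blue red blue red blue blue.
step 1: add red to get r; options L={ (no moves) } R={ 0 } gives -1
step 2: add blue to get rb; options L={ -1 } R={ 0 } gives -1/2
step 3: add red to get rbr; options L={ -1 } R={ -1/2 0 } gives -3/4
step 4: add red to get rbrr; options L={ -1 } R={ -3/4 -1/2 0 } gives -7/8
step 5: add blue to get rbrrb; options L={ -1 -7/8 } R={ -3/4 -1/2 0 } gives -13/16
step 6: add blue to get rbrrbb; options L={ -1 -7/8 -13/16 } R={ -3/4 -1/2 0 } gives -25/32
step 7: add red to get rbrrbbr; options L={ -1 -7/8 -13/16 } R={ -25/32 -3/4 -1/2 0 } gives -51/64
step 8: add blue to get rbrrbbrb; options L={ -1 -7/8 -13/16 -51/64 } R={ -25/32 -3/4 -1/2 0 } gives -101/128
step 9: add blue to get rbrrbbrbb; options L={ -1 -7/8 -13/16 -51/64 -101/128 } R={ -25/32 -3/4 -1/2 0 } gives -201/256
step 10: add red to get rbrrbbrbbr; options L={ -1 -7/8 -13/16 -51/64 -101/128 } R={ -201/256 -25/32 -3/4 -1/2 0 } gives -403/512
step 11: add blue to get rbrrbbrbbrb; options L={ -1 -7/8 -13/16 -51/64 -101/128 -403/512 } R={ -201/256 -25/32 -3/4 -1/2 0 } gives -805/1024
step 12: add red to get rbrrbbrbbrbr; options L={ -1 -7/8 -13/16 -51/64 -101/128 -403/512 } R={ -805/1024 -201/256 -25/32 -3/4 -1/2 0 } gives -1611/2048
step 13: add blue to get rbrrbbrbbrbrb; options L={ -1 -7/8 -13/16 -51/64 -101/128 -403/512 -1611/2048 } R={ -805/1024 -201/256 -25/32 -3/4 -1/2 0 } gives -3221/4096
step 14: add blue to get rbrrbbrbbrbrbb; options L={ -1 -7/8 -13/16 -51/64 -101/128 -403/512 -1611/2048 -3221/4096 } R={ -805/1024 -201/256 -25/32 -3/4 -1/2 0 } gives -6441/8192

-6441/8192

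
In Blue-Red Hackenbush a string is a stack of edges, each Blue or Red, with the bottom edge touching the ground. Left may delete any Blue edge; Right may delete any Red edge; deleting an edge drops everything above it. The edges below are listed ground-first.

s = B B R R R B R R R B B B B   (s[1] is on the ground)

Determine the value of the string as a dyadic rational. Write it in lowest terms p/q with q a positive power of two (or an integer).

Recurse on prefixes of the 13-edge string B B R R R B R R R B B B B:
val(B) = { 0 | none } = 1
val(BB) = { 0 1 | none } = 2
val(BBR) = { 0 1 | 2 } = 3/2
val(BBRR) = { 0 1 | 3/2 2 } = 5/4
val(BBRRR) = { 0 1 | 5/4 3/2 2 } = 9/8
val(BBRRRB) = { 0 1 9/8 | 5/4 3/2 2 } = 19/16
val(BBRRRBR) = { 0 1 9/8 | 19/16 5/4 3/2 2 } = 37/32
val(BBRRRBRR) = { 0 1 9/8 | 37/32 19/16 5/4 3/2 2 } = 73/64
val(BBRRRBRRR) = { 0 1 9/8 | 73/64 37/32 19/16 5/4 3/2 2 } = 145/128
val(BBRRRBRRRB) = { 0 1 9/8 145/128 | 73/64 37/32 19/16 5/4 3/2 2 } = 291/256
val(BBRRRBRRRBB) = { 0 1 9/8 145/128 291/256 | 73/64 37/32 19/16 5/4 3/2 2 } = 583/512
val(BBRRRBRRRBBB) = { 0 1 9/8 145/128 291/256 583/512 | 73/64 37/32 19/16 5/4 3/2 2 } = 1167/1024
val(BBRRRBRRRBBBB) = { 0 1 9/8 145/128 291/256 583/512 1167/1024 | 73/64 37/32 19/16 5/4 3/2 2 } = 2335/2048

2335/2048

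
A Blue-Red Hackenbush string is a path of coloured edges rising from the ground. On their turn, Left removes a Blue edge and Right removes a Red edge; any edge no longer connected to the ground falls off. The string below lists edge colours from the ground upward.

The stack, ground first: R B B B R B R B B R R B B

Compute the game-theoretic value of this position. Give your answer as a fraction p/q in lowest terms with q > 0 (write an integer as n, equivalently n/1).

-665/4096

Recurse on prefixes of the 13-edge string R B B B R B R B B R R B B:
R: Left { ∅ }, Right { 0 } → simplest -1
RB: Left { -1 }, Right { 0 } → simplest -1/2
RBB: Left { -1 -1/2 }, Right { 0 } → simplest -1/4
RBBB: Left { -1 -1/2 -1/4 }, Right { 0 } → simplest -1/8
RBBBR: Left { -1 -1/2 -1/4 }, Right { -1/8 0 } → simplest -3/16
RBBBRB: Left { -1 -1/2 -1/4 -3/16 }, Right { -1/8 0 } → simplest -5/32
RBBBRBR: Left { -1 -1/2 -1/4 -3/16 }, Right { -5/32 -1/8 0 } → simplest -11/64
RBBBRBRB: Left { -1 -1/2 -1/4 -3/16 -11/64 }, Right { -5/32 -1/8 0 } → simplest -21/128
RBBBRBRBB: Left { -1 -1/2 -1/4 -3/16 -11/64 -21/128 }, Right { -5/32 -1/8 0 } → simplest -41/256
RBBBRBRBBR: Left { -1 -1/2 -1/4 -3/16 -11/64 -21/128 }, Right { -41/256 -5/32 -1/8 0 } → simplest -83/512
RBBBRBRBBRR: Left { -1 -1/2 -1/4 -3/16 -11/64 -21/128 }, Right { -83/512 -41/256 -5/32 -1/8 0 } → simplest -167/1024
RBBBRBRBBRRB: Left { -1 -1/2 -1/4 -3/16 -11/64 -21/128 -167/1024 }, Right { -83/512 -41/256 -5/32 -1/8 0 } → simplest -333/2048
RBBBRBRBBRRBB: Left { -1 -1/2 -1/4 -3/16 -11/64 -21/128 -167/1024 -333/2048 }, Right { -83/512 -41/256 -5/32 -1/8 0 } → simplest -665/4096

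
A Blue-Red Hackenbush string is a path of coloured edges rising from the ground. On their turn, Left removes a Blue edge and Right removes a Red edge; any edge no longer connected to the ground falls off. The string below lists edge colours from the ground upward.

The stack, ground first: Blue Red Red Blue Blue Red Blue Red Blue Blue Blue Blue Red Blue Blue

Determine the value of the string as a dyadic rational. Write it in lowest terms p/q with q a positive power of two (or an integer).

B: Left { 0 }, Right { (no moves) } so simplest 1
BR: Left { 0 }, Right { 1 } so simplest 1/2
BRR: Left { 0 }, Right { 1/2 1 } so simplest 1/4
BRRB: Left { 0 1/4 }, Right { 1/2 1 } so simplest 3/8
BRRBB: Left { 0 1/4 3/8 }, Right { 1/2 1 } so simplest 7/16
BRRBBR: Left { 0 1/4 3/8 }, Right { 7/16 1/2 1 } so simplest 13/32
BRRBBRB: Left { 0 1/4 3/8 13/32 }, Right { 7/16 1/2 1 } so simplest 27/64
BRRBBRBR: Left { 0 1/4 3/8 13/32 }, Right { 27/64 7/16 1/2 1 } so simplest 53/128
BRRBBRBRB: Left { 0 1/4 3/8 13/32 53/128 }, Right { 27/64 7/16 1/2 1 } so simplest 107/256
BRRBBRBRBB: Left { 0 1/4 3/8 13/32 53/128 107/256 }, Right { 27/64 7/16 1/2 1 } so simplest 215/512
BRRBBRBRBBB: Left { 0 1/4 3/8 13/32 53/128 107/256 215/512 }, Right { 27/64 7/16 1/2 1 } so simplest 431/1024
BRRBBRBRBBBB: Left { 0 1/4 3/8 13/32 53/128 107/256 215/512 431/1024 }, Right { 27/64 7/16 1/2 1 } so simplest 863/2048
BRRBBRBRBBBBR: Left { 0 1/4 3/8 13/32 53/128 107/256 215/512 431/1024 }, Right { 863/2048 27/64 7/16 1/2 1 } so simplest 1725/4096
BRRBBRBRBBBBRB: Left { 0 1/4 3/8 13/32 53/128 107/256 215/512 431/1024 1725/4096 }, Right { 863/2048 27/64 7/16 1/2 1 } so simplest 3451/8192
BRRBBRBRBBBBRBB: Left { 0 1/4 3/8 13/32 53/128 107/256 215/512 431/1024 1725/4096 3451/8192 }, Right { 863/2048 27/64 7/16 1/2 1 } so simplest 6903/16384

6903/16384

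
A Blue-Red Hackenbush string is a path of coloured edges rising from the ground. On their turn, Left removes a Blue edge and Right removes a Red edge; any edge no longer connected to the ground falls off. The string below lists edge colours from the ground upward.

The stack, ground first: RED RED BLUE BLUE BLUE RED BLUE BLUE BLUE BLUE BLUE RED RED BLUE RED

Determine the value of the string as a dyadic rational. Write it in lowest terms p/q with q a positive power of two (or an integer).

-9243/8192

R: Left { — }, Right { 0 } => simplest -1
RR: Left { — }, Right { -1 0 } => simplest -2
RRB: Left { -2 }, Right { -1 0 } => simplest -3/2
RRBB: Left { -2 -3/2 }, Right { -1 0 } => simplest -5/4
RRBBB: Left { -2 -3/2 -5/4 }, Right { -1 0 } => simplest -9/8
RRBBBR: Left { -2 -3/2 -5/4 }, Right { -9/8 -1 0 } => simplest -19/16
RRBBBRB: Left { -2 -3/2 -5/4 -19/16 }, Right { -9/8 -1 0 } => simplest -37/32
RRBBBRBB: Left { -2 -3/2 -5/4 -19/16 -37/32 }, Right { -9/8 -1 0 } => simplest -73/64
RRBBBRBBB: Left { -2 -3/2 -5/4 -19/16 -37/32 -73/64 }, Right { -9/8 -1 0 } => simplest -145/128
RRBBBRBBBB: Left { -2 -3/2 -5/4 -19/16 -37/32 -73/64 -145/128 }, Right { -9/8 -1 0 } => simplest -289/256
RRBBBRBBBBB: Left { -2 -3/2 -5/4 -19/16 -37/32 -73/64 -145/128 -289/256 }, Right { -9/8 -1 0 } => simplest -577/512
RRBBBRBBBBBR: Left { -2 -3/2 -5/4 -19/16 -37/32 -73/64 -145/128 -289/256 }, Right { -577/512 -9/8 -1 0 } => simplest -1155/1024
RRBBBRBBBBBRR: Left { -2 -3/2 -5/4 -19/16 -37/32 -73/64 -145/128 -289/256 }, Right { -1155/1024 -577/512 -9/8 -1 0 } => simplest -2311/2048
RRBBBRBBBBBRRB: Left { -2 -3/2 -5/4 -19/16 -37/32 -73/64 -145/128 -289/256 -2311/2048 }, Right { -1155/1024 -577/512 -9/8 -1 0 } => simplest -4621/4096
RRBBBRBBBBBRRBR: Left { -2 -3/2 -5/4 -19/16 -37/32 -73/64 -145/128 -289/256 -2311/2048 }, Right { -4621/4096 -1155/1024 -577/512 -9/8 -1 0 } => simplest -9243/8192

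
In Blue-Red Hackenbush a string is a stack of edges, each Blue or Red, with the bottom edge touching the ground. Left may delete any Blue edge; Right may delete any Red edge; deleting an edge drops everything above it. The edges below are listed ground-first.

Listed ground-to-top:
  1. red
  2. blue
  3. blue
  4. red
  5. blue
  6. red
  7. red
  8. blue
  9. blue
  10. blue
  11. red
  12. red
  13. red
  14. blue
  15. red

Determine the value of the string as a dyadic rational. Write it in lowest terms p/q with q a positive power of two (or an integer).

-5691/16384

Recurse on prefixes of the 15-edge string red blue blue red blue red red blue blue blue red red red blue red:
g_1 [r]  L=[—]  R=[0]  -> -1
g_2 [rb]  L=[-1]  R=[0]  -> -1/2
g_3 [rbb]  L=[-1 -1/2]  R=[0]  -> -1/4
g_4 [rbbr]  L=[-1 -1/2]  R=[-1/4 0]  -> -3/8
g_5 [rbbrb]  L=[-1 -1/2 -3/8]  R=[-1/4 0]  -> -5/16
g_6 [rbbrbr]  L=[-1 -1/2 -3/8]  R=[-5/16 -1/4 0]  -> -11/32
g_7 [rbbrbrr]  L=[-1 -1/2 -3/8]  R=[-11/32 -5/16 -1/4 0]  -> -23/64
g_8 [rbbrbrrb]  L=[-1 -1/2 -3/8 -23/64]  R=[-11/32 -5/16 -1/4 0]  -> -45/128
g_9 [rbbrbrrbb]  L=[-1 -1/2 -3/8 -23/64 -45/128]  R=[-11/32 -5/16 -1/4 0]  -> -89/256
g_10 [rbbrbrrbbb]  L=[-1 -1/2 -3/8 -23/64 -45/128 -89/256]  R=[-11/32 -5/16 -1/4 0]  -> -177/512
g_11 [rbbrbrrbbbr]  L=[-1 -1/2 -3/8 -23/64 -45/128 -89/256]  R=[-177/512 -11/32 -5/16 -1/4 0]  -> -355/1024
g_12 [rbbrbrrbbbrr]  L=[-1 -1/2 -3/8 -23/64 -45/128 -89/256]  R=[-355/1024 -177/512 -11/32 -5/16 -1/4 0]  -> -711/2048
g_13 [rbbrbrrbbbrrr]  L=[-1 -1/2 -3/8 -23/64 -45/128 -89/256]  R=[-711/2048 -355/1024 -177/512 -11/32 -5/16 -1/4 0]  -> -1423/4096
g_14 [rbbrbrrbbbrrrb]  L=[-1 -1/2 -3/8 -23/64 -45/128 -89/256 -1423/4096]  R=[-711/2048 -355/1024 -177/512 -11/32 -5/16 -1/4 0]  -> -2845/8192
g_15 [rbbrbrrbbbrrrbr]  L=[-1 -1/2 -3/8 -23/64 -45/128 -89/256 -1423/4096]  R=[-2845/8192 -711/2048 -355/1024 -177/512 -11/32 -5/16 -1/4 0]  -> -5691/16384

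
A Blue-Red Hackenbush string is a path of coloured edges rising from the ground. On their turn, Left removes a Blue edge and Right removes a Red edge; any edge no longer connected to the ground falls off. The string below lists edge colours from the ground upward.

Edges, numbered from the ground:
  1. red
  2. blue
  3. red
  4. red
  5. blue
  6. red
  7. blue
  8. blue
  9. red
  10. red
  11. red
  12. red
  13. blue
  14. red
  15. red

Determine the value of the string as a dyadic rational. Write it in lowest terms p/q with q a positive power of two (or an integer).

Recurse on prefixes of the 15-edge string red blue red red blue red blue blue red red red red blue red red:
G(r) = { ∅ | 0 } = -1
G(rb) = { -1 | 0 } = -1/2
G(rbr) = { -1 | -1/2; 0 } = -3/4
G(rbrr) = { -1 | -3/4; -1/2; 0 } = -7/8
G(rbrrb) = { -1; -7/8 | -3/4; -1/2; 0 } = -13/16
G(rbrrbr) = { -1; -7/8 | -13/16; -3/4; -1/2; 0 } = -27/32
G(rbrrbrb) = { -1; -7/8; -27/32 | -13/16; -3/4; -1/2; 0 } = -53/64
G(rbrrbrbb) = { -1; -7/8; -27/32; -53/64 | -13/16; -3/4; -1/2; 0 } = -105/128
G(rbrrbrbbr) = { -1; -7/8; -27/32; -53/64 | -105/128; -13/16; -3/4; -1/2; 0 } = -211/256
G(rbrrbrbbrr) = { -1; -7/8; -27/32; -53/64 | -211/256; -105/128; -13/16; -3/4; -1/2; 0 } = -423/512
G(rbrrbrbbrrr) = { -1; -7/8; -27/32; -53/64 | -423/512; -211/256; -105/128; -13/16; -3/4; -1/2; 0 } = -847/1024
G(rbrrbrbbrrrr) = { -1; -7/8; -27/32; -53/64 | -847/1024; -423/512; -211/256; -105/128; -13/16; -3/4; -1/2; 0 } = -1695/2048
G(rbrrbrbbrrrrb) = { -1; -7/8; -27/32; -53/64; -1695/2048 | -847/1024; -423/512; -211/256; -105/128; -13/16; -3/4; -1/2; 0 } = -3389/4096
G(rbrrbrbbrrrrbr) = { -1; -7/8; -27/32; -53/64; -1695/2048 | -3389/4096; -847/1024; -423/512; -211/256; -105/128; -13/16; -3/4; -1/2; 0 } = -6779/8192
G(rbrrbrbbrrrrbrr) = { -1; -7/8; -27/32; -53/64; -1695/2048 | -6779/8192; -3389/4096; -847/1024; -423/512; -211/256; -105/128; -13/16; -3/4; -1/2; 0 } = -13559/16384

-13559/16384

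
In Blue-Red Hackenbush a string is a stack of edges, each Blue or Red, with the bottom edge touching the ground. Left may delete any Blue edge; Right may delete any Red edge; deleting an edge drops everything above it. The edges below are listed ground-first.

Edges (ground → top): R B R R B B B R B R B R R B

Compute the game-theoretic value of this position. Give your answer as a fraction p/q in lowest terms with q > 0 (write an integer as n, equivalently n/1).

-6317/8192

Build G(s[:k]) for k = 1..14, string s = R B R R B B B R B R B R R B.
edge 1 of 14 (R): { ∅ | 0 } → -1
edge 2 of 14 (B): { -1 | 0 } → -1/2
edge 3 of 14 (R): { -1 | -1/2, 0 } → -3/4
edge 4 of 14 (R): { -1 | -3/4, -1/2, 0 } → -7/8
edge 5 of 14 (B): { -1, -7/8 | -3/4, -1/2, 0 } → -13/16
edge 6 of 14 (B): { -1, -7/8, -13/16 | -3/4, -1/2, 0 } → -25/32
edge 7 of 14 (B): { -1, -7/8, -13/16, -25/32 | -3/4, -1/2, 0 } → -49/64
edge 8 of 14 (R): { -1, -7/8, -13/16, -25/32 | -49/64, -3/4, -1/2, 0 } → -99/128
edge 9 of 14 (B): { -1, -7/8, -13/16, -25/32, -99/128 | -49/64, -3/4, -1/2, 0 } → -197/256
edge 10 of 14 (R): { -1, -7/8, -13/16, -25/32, -99/128 | -197/256, -49/64, -3/4, -1/2, 0 } → -395/512
edge 11 of 14 (B): { -1, -7/8, -13/16, -25/32, -99/128, -395/512 | -197/256, -49/64, -3/4, -1/2, 0 } → -789/1024
edge 12 of 14 (R): { -1, -7/8, -13/16, -25/32, -99/128, -395/512 | -789/1024, -197/256, -49/64, -3/4, -1/2, 0 } → -1579/2048
edge 13 of 14 (R): { -1, -7/8, -13/16, -25/32, -99/128, -395/512 | -1579/2048, -789/1024, -197/256, -49/64, -3/4, -1/2, 0 } → -3159/4096
edge 14 of 14 (B): { -1, -7/8, -13/16, -25/32, -99/128, -395/512, -3159/4096 | -1579/2048, -789/1024, -197/256, -49/64, -3/4, -1/2, 0 } → -6317/8192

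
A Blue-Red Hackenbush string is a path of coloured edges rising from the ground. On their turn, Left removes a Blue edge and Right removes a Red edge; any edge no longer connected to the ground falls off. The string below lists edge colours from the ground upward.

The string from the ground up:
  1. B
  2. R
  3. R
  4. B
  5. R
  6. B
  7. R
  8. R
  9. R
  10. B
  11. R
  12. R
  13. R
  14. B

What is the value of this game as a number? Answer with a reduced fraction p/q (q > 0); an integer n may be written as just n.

G_1 [B]  L=[0]  R=[none]  → 1
G_2 [BR]  L=[0]  R=[1]  → 1/2
G_3 [BRR]  L=[0]  R=[1/2 1]  → 1/4
G_4 [BRRB]  L=[0 1/4]  R=[1/2 1]  → 3/8
G_5 [BRRBR]  L=[0 1/4]  R=[3/8 1/2 1]  → 5/16
G_6 [BRRBRB]  L=[0 1/4 5/16]  R=[3/8 1/2 1]  → 11/32
G_7 [BRRBRBR]  L=[0 1/4 5/16]  R=[11/32 3/8 1/2 1]  → 21/64
G_8 [BRRBRBRR]  L=[0 1/4 5/16]  R=[21/64 11/32 3/8 1/2 1]  → 41/128
G_9 [BRRBRBRRR]  L=[0 1/4 5/16]  R=[41/128 21/64 11/32 3/8 1/2 1]  → 81/256
G_10 [BRRBRBRRRB]  L=[0 1/4 5/16 81/256]  R=[41/128 21/64 11/32 3/8 1/2 1]  → 163/512
G_11 [BRRBRBRRRBR]  L=[0 1/4 5/16 81/256]  R=[163/512 41/128 21/64 11/32 3/8 1/2 1]  → 325/1024
G_12 [BRRBRBRRRBRR]  L=[0 1/4 5/16 81/256]  R=[325/1024 163/512 41/128 21/64 11/32 3/8 1/2 1]  → 649/2048
G_13 [BRRBRBRRRBRRR]  L=[0 1/4 5/16 81/256]  R=[649/2048 325/1024 163/512 41/128 21/64 11/32 3/8 1/2 1]  → 1297/4096
G_14 [BRRBRBRRRBRRRB]  L=[0 1/4 5/16 81/256 1297/4096]  R=[649/2048 325/1024 163/512 41/128 21/64 11/32 3/8 1/2 1]  → 2595/8192

2595/8192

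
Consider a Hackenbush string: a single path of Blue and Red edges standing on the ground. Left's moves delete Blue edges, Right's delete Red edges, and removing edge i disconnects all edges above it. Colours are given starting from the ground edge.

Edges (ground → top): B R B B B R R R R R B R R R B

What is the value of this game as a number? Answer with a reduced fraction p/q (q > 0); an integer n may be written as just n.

14371/16384

g(B) = { 0 | — } -> 1
g(BR) = { 0 | 1 } -> 1/2
g(BRB) = { 0,1/2 | 1 } -> 3/4
g(BRBB) = { 0,1/2,3/4 | 1 } -> 7/8
g(BRBBB) = { 0,1/2,3/4,7/8 | 1 } -> 15/16
g(BRBBBR) = { 0,1/2,3/4,7/8 | 15/16,1 } -> 29/32
g(BRBBBRR) = { 0,1/2,3/4,7/8 | 29/32,15/16,1 } -> 57/64
g(BRBBBRRR) = { 0,1/2,3/4,7/8 | 57/64,29/32,15/16,1 } -> 113/128
g(BRBBBRRRR) = { 0,1/2,3/4,7/8 | 113/128,57/64,29/32,15/16,1 } -> 225/256
g(BRBBBRRRRR) = { 0,1/2,3/4,7/8 | 225/256,113/128,57/64,29/32,15/16,1 } -> 449/512
g(BRBBBRRRRRB) = { 0,1/2,3/4,7/8,449/512 | 225/256,113/128,57/64,29/32,15/16,1 } -> 899/1024
g(BRBBBRRRRRBR) = { 0,1/2,3/4,7/8,449/512 | 899/1024,225/256,113/128,57/64,29/32,15/16,1 } -> 1797/2048
g(BRBBBRRRRRBRR) = { 0,1/2,3/4,7/8,449/512 | 1797/2048,899/1024,225/256,113/128,57/64,29/32,15/16,1 } -> 3593/4096
g(BRBBBRRRRRBRRR) = { 0,1/2,3/4,7/8,449/512 | 3593/4096,1797/2048,899/1024,225/256,113/128,57/64,29/32,15/16,1 } -> 7185/8192
g(BRBBBRRRRRBRRRB) = { 0,1/2,3/4,7/8,449/512,7185/8192 | 3593/4096,1797/2048,899/1024,225/256,113/128,57/64,29/32,15/16,1 } -> 14371/16384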